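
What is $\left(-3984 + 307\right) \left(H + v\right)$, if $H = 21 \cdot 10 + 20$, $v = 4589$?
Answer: $-17719463$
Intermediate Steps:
$H = 230$ ($H = 210 + 20 = 230$)
$\left(-3984 + 307\right) \left(H + v\right) = \left(-3984 + 307\right) \left(230 + 4589\right) = \left(-3677\right) 4819 = -17719463$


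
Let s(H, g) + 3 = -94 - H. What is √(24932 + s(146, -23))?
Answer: √24689 ≈ 157.13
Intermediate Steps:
s(H, g) = -97 - H (s(H, g) = -3 + (-94 - H) = -97 - H)
√(24932 + s(146, -23)) = √(24932 + (-97 - 1*146)) = √(24932 + (-97 - 146)) = √(24932 - 243) = √24689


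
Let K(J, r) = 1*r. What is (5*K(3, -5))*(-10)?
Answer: 250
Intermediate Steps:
K(J, r) = r
(5*K(3, -5))*(-10) = (5*(-5))*(-10) = -25*(-10) = 250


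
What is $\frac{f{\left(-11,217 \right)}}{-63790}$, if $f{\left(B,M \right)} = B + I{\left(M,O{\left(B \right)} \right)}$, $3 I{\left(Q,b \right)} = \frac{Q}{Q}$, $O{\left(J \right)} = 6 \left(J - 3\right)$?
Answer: $\frac{16}{95685} \approx 0.00016722$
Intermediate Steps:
$O{\left(J \right)} = -18 + 6 J$ ($O{\left(J \right)} = 6 \left(-3 + J\right) = -18 + 6 J$)
$I{\left(Q,b \right)} = \frac{1}{3}$ ($I{\left(Q,b \right)} = \frac{Q \frac{1}{Q}}{3} = \frac{1}{3} \cdot 1 = \frac{1}{3}$)
$f{\left(B,M \right)} = \frac{1}{3} + B$ ($f{\left(B,M \right)} = B + \frac{1}{3} = \frac{1}{3} + B$)
$\frac{f{\left(-11,217 \right)}}{-63790} = \frac{\frac{1}{3} - 11}{-63790} = \left(- \frac{32}{3}\right) \left(- \frac{1}{63790}\right) = \frac{16}{95685}$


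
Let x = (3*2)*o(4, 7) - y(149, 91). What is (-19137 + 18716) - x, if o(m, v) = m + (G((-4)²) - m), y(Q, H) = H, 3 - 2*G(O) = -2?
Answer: -345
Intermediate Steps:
G(O) = 5/2 (G(O) = 3/2 - ½*(-2) = 3/2 + 1 = 5/2)
o(m, v) = 5/2 (o(m, v) = m + (5/2 - m) = 5/2)
x = -76 (x = (3*2)*(5/2) - 1*91 = 6*(5/2) - 91 = 15 - 91 = -76)
(-19137 + 18716) - x = (-19137 + 18716) - 1*(-76) = -421 + 76 = -345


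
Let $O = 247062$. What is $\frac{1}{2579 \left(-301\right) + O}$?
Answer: $- \frac{1}{529217} \approx -1.8896 \cdot 10^{-6}$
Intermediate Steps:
$\frac{1}{2579 \left(-301\right) + O} = \frac{1}{2579 \left(-301\right) + 247062} = \frac{1}{-776279 + 247062} = \frac{1}{-529217} = - \frac{1}{529217}$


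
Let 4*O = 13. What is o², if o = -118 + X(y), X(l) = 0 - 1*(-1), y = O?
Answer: 13689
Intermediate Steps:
O = 13/4 (O = (¼)*13 = 13/4 ≈ 3.2500)
y = 13/4 ≈ 3.2500
X(l) = 1 (X(l) = 0 + 1 = 1)
o = -117 (o = -118 + 1 = -117)
o² = (-117)² = 13689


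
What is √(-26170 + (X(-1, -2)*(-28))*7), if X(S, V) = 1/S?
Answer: 3*I*√2886 ≈ 161.16*I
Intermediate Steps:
√(-26170 + (X(-1, -2)*(-28))*7) = √(-26170 + (-28/(-1))*7) = √(-26170 - 1*(-28)*7) = √(-26170 + 28*7) = √(-26170 + 196) = √(-25974) = 3*I*√2886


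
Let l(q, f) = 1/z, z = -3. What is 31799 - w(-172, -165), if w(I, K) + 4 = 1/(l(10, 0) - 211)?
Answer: 20163105/634 ≈ 31803.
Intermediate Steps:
l(q, f) = -1/3 (l(q, f) = 1/(-3) = -1/3)
w(I, K) = -2539/634 (w(I, K) = -4 + 1/(-1/3 - 211) = -4 + 1/(-634/3) = -4 - 3/634 = -2539/634)
31799 - w(-172, -165) = 31799 - 1*(-2539/634) = 31799 + 2539/634 = 20163105/634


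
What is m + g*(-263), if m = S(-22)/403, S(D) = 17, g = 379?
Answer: -40169814/403 ≈ -99677.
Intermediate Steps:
m = 17/403 ≈ 0.042184
m + g*(-263) = 17/403 + 379*(-263) = 17/403 - 99677 = -40169814/403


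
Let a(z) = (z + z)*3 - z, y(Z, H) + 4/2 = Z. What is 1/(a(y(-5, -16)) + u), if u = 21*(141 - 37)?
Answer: 1/2149 ≈ 0.00046533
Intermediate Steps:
y(Z, H) = -2 + Z
u = 2184 (u = 21*104 = 2184)
a(z) = 5*z (a(z) = (2*z)*3 - z = 6*z - z = 5*z)
1/(a(y(-5, -16)) + u) = 1/(5*(-2 - 5) + 2184) = 1/(5*(-7) + 2184) = 1/(-35 + 2184) = 1/2149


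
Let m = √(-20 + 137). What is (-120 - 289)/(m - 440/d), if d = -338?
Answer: 15206620/3293237 - 35044347*√13/3293237 ≈ -33.750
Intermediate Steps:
m = 3*√13 (m = √117 = 3*√13 ≈ 10.817)
(-120 - 289)/(m - 440/d) = (-120 - 289)/(3*√13 - 440/(-338)) = -409/(3*√13 - 440*(-1/338)) = -409/(3*√13 + 220/169) = -409/(220/169 + 3*√13)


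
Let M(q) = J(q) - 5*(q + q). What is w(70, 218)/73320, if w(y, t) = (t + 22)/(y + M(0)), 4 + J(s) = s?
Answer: 1/20163 ≈ 4.9596e-5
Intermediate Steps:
J(s) = -4 + s
M(q) = -4 - 9*q (M(q) = (-4 + q) - 5*(q + q) = (-4 + q) - 5*2*q = (-4 + q) - 10*q = -4 - 9*q)
w(y, t) = (22 + t)/(-4 + y) (w(y, t) = (t + 22)/(y + (-4 - 9*0)) = (22 + t)/(y + (-4 + 0)) = (22 + t)/(y - 4) = (22 + t)/(-4 + y))
w(70, 218)/73320 = ((22 + 218)/(-4 + 70))/73320 = (240/66)*(1/73320) = ((1/66)*240)*(1/73320) = (40/11)*(1/73320) = 1/20163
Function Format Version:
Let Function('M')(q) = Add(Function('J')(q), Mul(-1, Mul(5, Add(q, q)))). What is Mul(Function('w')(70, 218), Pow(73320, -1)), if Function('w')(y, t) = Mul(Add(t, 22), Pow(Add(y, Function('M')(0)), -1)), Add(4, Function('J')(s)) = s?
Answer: Rational(1, 20163) ≈ 4.9596e-5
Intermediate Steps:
Function('J')(s) = Add(-4, s)
Function('M')(q) = Add(-4, Mul(-9, q)) (Function('M')(q) = Add(Add(-4, q), Mul(-1, Mul(5, Add(q, q)))) = Add(Add(-4, q), Mul(-1, Mul(5, Mul(2, q)))) = Add(Add(-4, q), Mul(-1, Mul(10, q))) = Add(Add(-4, q), Mul(-10, q)) = Add(-4, Mul(-9, q)))
Function('w')(y, t) = Mul(Pow(Add(-4, y), -1), Add(22, t)) (Function('w')(y, t) = Mul(Add(t, 22), Pow(Add(y, Add(-4, Mul(-9, 0))), -1)) = Mul(Add(22, t), Pow(Add(y, Add(-4, 0)), -1)) = Mul(Add(22, t), Pow(Add(y, -4), -1)) = Mul(Add(22, t), Pow(Add(-4, y), -1)) = Mul(Pow(Add(-4, y), -1), Add(22, t)))
Mul(Function('w')(70, 218), Pow(73320, -1)) = Mul(Mul(Pow(Add(-4, 70), -1), Add(22, 218)), Pow(73320, -1)) = Mul(Mul(Pow(66, -1), 240), Rational(1, 73320)) = Mul(Mul(Rational(1, 66), 240), Rational(1, 73320)) = Mul(Rational(40, 11), Rational(1, 73320)) = Rational(1, 20163)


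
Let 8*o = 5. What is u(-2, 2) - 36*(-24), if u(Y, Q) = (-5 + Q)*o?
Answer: 6897/8 ≈ 862.13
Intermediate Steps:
o = 5/8 (o = (⅛)*5 = 5/8 ≈ 0.62500)
u(Y, Q) = -25/8 + 5*Q/8 (u(Y, Q) = (-5 + Q)*(5/8) = -25/8 + 5*Q/8)
u(-2, 2) - 36*(-24) = (-25/8 + (5/8)*2) - 36*(-24) = (-25/8 + 5/4) + 864 = -15/8 + 864 = 6897/8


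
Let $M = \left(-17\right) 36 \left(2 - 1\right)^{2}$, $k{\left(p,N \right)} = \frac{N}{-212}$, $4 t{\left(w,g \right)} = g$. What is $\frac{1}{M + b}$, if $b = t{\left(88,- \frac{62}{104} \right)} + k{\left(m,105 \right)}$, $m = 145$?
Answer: $- \frac{11024}{6753791} \approx -0.0016323$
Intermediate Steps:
$t{\left(w,g \right)} = \frac{g}{4}$
$k{\left(p,N \right)} = - \frac{N}{212}$ ($k{\left(p,N \right)} = N \left(- \frac{1}{212}\right) = - \frac{N}{212}$)
$b = - \frac{7103}{11024}$ ($b = \frac{\left(-62\right) \frac{1}{104}}{4} - \frac{105}{212} = \frac{1}{4} \left(- \frac{31}{52}\right) - \frac{105}{212} = - \frac{31}{208} - \frac{105}{212} = - \frac{7103}{11024} \approx -0.64432$)
$M = -612$ ($M = - 612 \cdot 1^{2} = \left(-612\right) 1 = -612$)
$\frac{1}{M + b} = \frac{1}{-612 - \frac{7103}{11024}} = \frac{1}{- \frac{6753791}{11024}} = - \frac{11024}{6753791}$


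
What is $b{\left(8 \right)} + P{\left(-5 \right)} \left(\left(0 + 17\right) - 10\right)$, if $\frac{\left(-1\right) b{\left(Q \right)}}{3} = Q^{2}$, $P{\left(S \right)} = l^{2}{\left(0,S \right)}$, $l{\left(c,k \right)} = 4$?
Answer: $-80$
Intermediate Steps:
$P{\left(S \right)} = 16$ ($P{\left(S \right)} = 4^{2} = 16$)
$b{\left(Q \right)} = - 3 Q^{2}$
$b{\left(8 \right)} + P{\left(-5 \right)} \left(\left(0 + 17\right) - 10\right) = - 3 \cdot 8^{2} + 16 \left(\left(0 + 17\right) - 10\right) = \left(-3\right) 64 + 16 \left(17 - 10\right) = -192 + 16 \cdot 7 = -192 + 112 = -80$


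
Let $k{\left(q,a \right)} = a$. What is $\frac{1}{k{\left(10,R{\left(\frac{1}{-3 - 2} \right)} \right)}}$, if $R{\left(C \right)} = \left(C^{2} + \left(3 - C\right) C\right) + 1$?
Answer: $\frac{5}{2} \approx 2.5$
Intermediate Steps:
$R{\left(C \right)} = 1 + C^{2} + C \left(3 - C\right)$ ($R{\left(C \right)} = \left(C^{2} + C \left(3 - C\right)\right) + 1 = 1 + C^{2} + C \left(3 - C\right)$)
$\frac{1}{k{\left(10,R{\left(\frac{1}{-3 - 2} \right)} \right)}} = \frac{1}{1 + \frac{3}{-3 - 2}} = \frac{1}{1 + \frac{3}{-5}} = \frac{1}{1 + 3 \left(- \frac{1}{5}\right)} = \frac{1}{1 - \frac{3}{5}} = \frac{1}{\frac{2}{5}} = \frac{5}{2}$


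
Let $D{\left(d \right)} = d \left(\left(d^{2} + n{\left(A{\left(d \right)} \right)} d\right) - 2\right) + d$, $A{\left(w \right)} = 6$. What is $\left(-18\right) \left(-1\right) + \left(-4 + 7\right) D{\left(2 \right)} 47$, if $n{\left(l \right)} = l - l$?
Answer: $864$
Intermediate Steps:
$n{\left(l \right)} = 0$
$D{\left(d \right)} = d + d \left(-2 + d^{2}\right)$ ($D{\left(d \right)} = d \left(\left(d^{2} + 0 d\right) - 2\right) + d = d \left(\left(d^{2} + 0\right) - 2\right) + d = d \left(d^{2} - 2\right) + d = d \left(-2 + d^{2}\right) + d = d + d \left(-2 + d^{2}\right)$)
$\left(-18\right) \left(-1\right) + \left(-4 + 7\right) D{\left(2 \right)} 47 = \left(-18\right) \left(-1\right) + \left(-4 + 7\right) \left(2^{3} - 2\right) 47 = 18 + 3 \left(8 - 2\right) 47 = 18 + 3 \cdot 6 \cdot 47 = 18 + 18 \cdot 47 = 18 + 846 = 864$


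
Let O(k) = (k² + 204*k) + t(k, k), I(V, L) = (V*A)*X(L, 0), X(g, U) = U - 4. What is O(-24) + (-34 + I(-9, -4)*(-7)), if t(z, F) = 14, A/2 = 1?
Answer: -4844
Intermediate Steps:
A = 2 (A = 2*1 = 2)
X(g, U) = -4 + U
I(V, L) = -8*V (I(V, L) = (V*2)*(-4 + 0) = (2*V)*(-4) = -8*V)
O(k) = 14 + k² + 204*k (O(k) = (k² + 204*k) + 14 = 14 + k² + 204*k)
O(-24) + (-34 + I(-9, -4)*(-7)) = (14 + (-24)² + 204*(-24)) + (-34 - 8*(-9)*(-7)) = (14 + 576 - 4896) + (-34 + 72*(-7)) = -4306 + (-34 - 504) = -4306 - 538 = -4844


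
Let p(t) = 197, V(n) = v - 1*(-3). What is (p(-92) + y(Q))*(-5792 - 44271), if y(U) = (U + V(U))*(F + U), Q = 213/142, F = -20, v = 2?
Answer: -15369341/4 ≈ -3.8423e+6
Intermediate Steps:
V(n) = 5 (V(n) = 2 - 1*(-3) = 2 + 3 = 5)
Q = 3/2 (Q = 213*(1/142) = 3/2 ≈ 1.5000)
y(U) = (-20 + U)*(5 + U) (y(U) = (U + 5)*(-20 + U) = (5 + U)*(-20 + U) = (-20 + U)*(5 + U))
(p(-92) + y(Q))*(-5792 - 44271) = (197 + (-100 + (3/2)² - 15*3/2))*(-5792 - 44271) = (197 + (-100 + 9/4 - 45/2))*(-50063) = (197 - 481/4)*(-50063) = (307/4)*(-50063) = -15369341/4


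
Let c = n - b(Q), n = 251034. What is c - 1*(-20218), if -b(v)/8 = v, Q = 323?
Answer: 273836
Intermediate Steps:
b(v) = -8*v
c = 253618 (c = 251034 - (-8)*323 = 251034 - 1*(-2584) = 251034 + 2584 = 253618)
c - 1*(-20218) = 253618 - 1*(-20218) = 253618 + 20218 = 273836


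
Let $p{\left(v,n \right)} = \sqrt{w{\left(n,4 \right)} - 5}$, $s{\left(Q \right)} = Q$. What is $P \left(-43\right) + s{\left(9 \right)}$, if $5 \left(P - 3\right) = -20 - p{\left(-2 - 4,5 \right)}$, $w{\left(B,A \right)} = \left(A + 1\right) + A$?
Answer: $\frac{346}{5} \approx 69.2$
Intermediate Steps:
$w{\left(B,A \right)} = 1 + 2 A$ ($w{\left(B,A \right)} = \left(1 + A\right) + A = 1 + 2 A$)
$p{\left(v,n \right)} = 2$ ($p{\left(v,n \right)} = \sqrt{\left(1 + 2 \cdot 4\right) - 5} = \sqrt{\left(1 + 8\right) - 5} = \sqrt{9 - 5} = \sqrt{4} = 2$)
$P = - \frac{7}{5}$ ($P = 3 + \frac{-20 - 2}{5} = 3 + \frac{1}{5} \left(-22\right) = 3 - \frac{22}{5} = - \frac{7}{5} \approx -1.4$)
$P \left(-43\right) + s{\left(9 \right)} = \left(- \frac{7}{5}\right) \left(-43\right) + 9 = \frac{301}{5} + 9 = \frac{346}{5}$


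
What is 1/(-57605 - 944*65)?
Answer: -1/118965 ≈ -8.4058e-6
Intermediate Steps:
1/(-57605 - 944*65) = 1/(-57605 - 61360) = 1/(-118965) = -1/118965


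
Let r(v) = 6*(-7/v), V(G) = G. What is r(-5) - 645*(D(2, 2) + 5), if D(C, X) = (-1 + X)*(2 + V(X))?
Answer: -28983/5 ≈ -5796.6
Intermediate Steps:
D(C, X) = (-1 + X)*(2 + X)
r(v) = -42/v
r(-5) - 645*(D(2, 2) + 5) = -42/(-5) - 645*((-2 + 2 + 2**2) + 5) = -42*(-1/5) - 645*((-2 + 2 + 4) + 5) = 42/5 - 645*(4 + 5) = 42/5 - 645*9 = 42/5 - 129*45 = 42/5 - 5805 = -28983/5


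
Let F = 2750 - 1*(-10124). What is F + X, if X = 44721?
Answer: 57595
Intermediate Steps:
F = 12874 (F = 2750 + 10124 = 12874)
F + X = 12874 + 44721 = 57595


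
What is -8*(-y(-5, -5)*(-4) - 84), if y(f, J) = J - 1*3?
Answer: 928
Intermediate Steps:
y(f, J) = -3 + J (y(f, J) = J - 3 = -3 + J)
-8*(-y(-5, -5)*(-4) - 84) = -8*(-(-3 - 5)*(-4) - 84) = -8*(-1*(-8)*(-4) - 84) = -8*(8*(-4) - 84) = -8*(-32 - 84) = -8*(-116) = 928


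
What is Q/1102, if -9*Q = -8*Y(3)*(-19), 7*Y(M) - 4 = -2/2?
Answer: -4/609 ≈ -0.0065681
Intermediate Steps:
Y(M) = 3/7 (Y(M) = 4/7 + (-2/2)/7 = 4/7 + (-2*1/2)/7 = 4/7 + (1/7)*(-1) = 4/7 - 1/7 = 3/7)
Q = -152/21 (Q = -(-8*3/7)*(-19)/9 = -(-8)*(-19)/21 = -1/9*456/7 = -152/21 ≈ -7.2381)
Q/1102 = -152/21/1102 = -152/21*1/1102 = -4/609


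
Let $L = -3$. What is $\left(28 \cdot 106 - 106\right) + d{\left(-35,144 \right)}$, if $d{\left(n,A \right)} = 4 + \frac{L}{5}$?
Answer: $\frac{14327}{5} \approx 2865.4$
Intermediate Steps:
$d{\left(n,A \right)} = \frac{17}{5}$ ($d{\left(n,A \right)} = 4 - \frac{3}{5} = \frac{17}{5}$)
$\left(28 \cdot 106 - 106\right) + d{\left(-35,144 \right)} = \left(28 \cdot 106 - 106\right) + \frac{17}{5} = \left(2968 - 106\right) + \frac{17}{5} = 2862 + \frac{17}{5} = \frac{14327}{5}$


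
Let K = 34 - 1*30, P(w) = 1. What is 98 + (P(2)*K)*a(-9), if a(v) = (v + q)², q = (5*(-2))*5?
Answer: 14022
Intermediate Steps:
q = -50 (q = -10*5 = -50)
K = 4 (K = 34 - 30 = 4)
a(v) = (-50 + v)² (a(v) = (v - 50)² = (-50 + v)²)
98 + (P(2)*K)*a(-9) = 98 + (1*4)*(-50 - 9)² = 98 + 4*(-59)² = 98 + 4*3481 = 98 + 13924 = 14022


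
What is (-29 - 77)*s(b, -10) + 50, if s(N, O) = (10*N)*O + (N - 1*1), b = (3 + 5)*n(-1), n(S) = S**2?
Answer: 84108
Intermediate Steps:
b = 8 (b = (3 + 5)*(-1)**2 = 8*1 = 8)
s(N, O) = -1 + N + 10*N*O (s(N, O) = 10*N*O + (N - 1) = 10*N*O + (-1 + N) = -1 + N + 10*N*O)
(-29 - 77)*s(b, -10) + 50 = (-29 - 77)*(-1 + 8 + 10*8*(-10)) + 50 = -106*(-1 + 8 - 800) + 50 = -106*(-793) + 50 = 84058 + 50 = 84108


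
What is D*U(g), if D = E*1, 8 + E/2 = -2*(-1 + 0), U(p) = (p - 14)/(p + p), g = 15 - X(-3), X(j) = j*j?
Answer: 8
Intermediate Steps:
X(j) = j²
g = 6 (g = 15 - 1*(-3)² = 15 - 1*9 = 15 - 9 = 6)
U(p) = (-14 + p)/(2*p) (U(p) = (-14 + p)/((2*p)) = (-14 + p)*(1/(2*p)) = (-14 + p)/(2*p))
E = -12 (E = -16 + 2*(-2*(-1 + 0)) = -16 + 2*(-2*(-1)) = -16 + 2*2 = -16 + 4 = -12)
D = -12 (D = -12*1 = -12)
D*U(g) = -6*(-14 + 6)/6 = -6*(-8)/6 = -12*(-⅔) = 8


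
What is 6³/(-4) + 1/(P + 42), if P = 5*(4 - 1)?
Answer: -3077/57 ≈ -53.982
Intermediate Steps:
P = 15 (P = 5*3 = 15)
6³/(-4) + 1/(P + 42) = 6³/(-4) + 1/(15 + 42) = 216*(-¼) + 1/57 = -54 + 1/57 = -3077/57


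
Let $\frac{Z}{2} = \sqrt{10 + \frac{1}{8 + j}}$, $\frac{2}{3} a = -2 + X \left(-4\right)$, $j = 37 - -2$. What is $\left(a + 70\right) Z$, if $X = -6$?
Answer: $\frac{206 \sqrt{22137}}{47} \approx 652.12$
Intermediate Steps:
$j = 39$ ($j = 37 + 2 = 39$)
$a = 33$ ($a = \frac{3 \left(-2 - -24\right)}{2} = \frac{3 \left(-2 + 24\right)}{2} = \frac{3}{2} \cdot 22 = 33$)
$Z = \frac{2 \sqrt{22137}}{47}$ ($Z = 2 \sqrt{10 + \frac{1}{8 + 39}} = 2 \sqrt{10 + \frac{1}{47}} = 2 \sqrt{\frac{471}{47}} = 2 \frac{\sqrt{22137}}{47} = \frac{2 \sqrt{22137}}{47} \approx 6.3313$)
$\left(a + 70\right) Z = \left(33 + 70\right) \frac{2 \sqrt{22137}}{47} = 103 \frac{2 \sqrt{22137}}{47} = \frac{206 \sqrt{22137}}{47}$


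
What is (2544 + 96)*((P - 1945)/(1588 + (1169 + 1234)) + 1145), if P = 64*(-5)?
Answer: 12058015200/3991 ≈ 3.0213e+6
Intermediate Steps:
P = -320
(2544 + 96)*((P - 1945)/(1588 + (1169 + 1234)) + 1145) = (2544 + 96)*((-320 - 1945)/(1588 + (1169 + 1234)) + 1145) = 2640*(-2265/(1588 + 2403) + 1145) = 2640*(-2265/3991 + 1145) = 2640*(4567430/3991) = 12058015200/3991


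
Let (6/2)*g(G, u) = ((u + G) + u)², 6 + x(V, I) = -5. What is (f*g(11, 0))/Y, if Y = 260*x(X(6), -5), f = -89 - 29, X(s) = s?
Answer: 649/390 ≈ 1.6641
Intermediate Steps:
x(V, I) = -11 (x(V, I) = -6 - 5 = -11)
g(G, u) = (G + 2*u)²/3 (g(G, u) = ((u + G) + u)²/3 = ((G + u) + u)²/3 = (G + 2*u)²/3)
f = -118
Y = -2860 (Y = 260*(-11) = -2860)
(f*g(11, 0))/Y = -118*(11 + 2*0)²/3/(-2860) = -118*(11 + 0)²/3*(-1/2860) = -118*11²/3*(-1/2860) = -118*121/3*(-1/2860) = -14278/3*(-1/2860) = 649/390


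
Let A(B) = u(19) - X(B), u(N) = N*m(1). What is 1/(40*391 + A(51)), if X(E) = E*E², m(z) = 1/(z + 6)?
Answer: -7/819058 ≈ -8.5464e-6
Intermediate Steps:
m(z) = 1/(6 + z)
X(E) = E³
u(N) = N/7 (u(N) = N/(6 + 1) = N/7)
A(B) = 19/7 - B³ (A(B) = (⅐)*19 - B³ = 19/7 - B³)
1/(40*391 + A(51)) = 1/(40*391 + (19/7 - 1*51³)) = 1/(15640 + (19/7 - 1*132651)) = 1/(15640 + (19/7 - 132651)) = 1/(15640 - 928538/7) = 1/(-819058/7) = -7/819058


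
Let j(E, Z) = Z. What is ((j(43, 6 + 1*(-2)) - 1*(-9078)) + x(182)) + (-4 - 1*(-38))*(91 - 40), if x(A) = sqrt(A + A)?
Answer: 10816 + 2*sqrt(91) ≈ 10835.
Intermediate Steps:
x(A) = sqrt(2)*sqrt(A) (x(A) = sqrt(2*A) = sqrt(2)*sqrt(A))
((j(43, 6 + 1*(-2)) - 1*(-9078)) + x(182)) + (-4 - 1*(-38))*(91 - 40) = (((6 + 1*(-2)) - 1*(-9078)) + sqrt(2)*sqrt(182)) + (-4 - 1*(-38))*(91 - 40) = (((6 - 2) + 9078) + 2*sqrt(91)) + (-4 + 38)*51 = ((4 + 9078) + 2*sqrt(91)) + 34*51 = (9082 + 2*sqrt(91)) + 1734 = 10816 + 2*sqrt(91)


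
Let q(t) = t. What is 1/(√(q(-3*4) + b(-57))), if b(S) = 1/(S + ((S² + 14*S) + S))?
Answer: -I*√65536491/28043 ≈ -0.28868*I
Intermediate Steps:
b(S) = 1/(S² + 16*S) (b(S) = 1/(S + (S² + 15*S)) = 1/(S² + 16*S))
1/(√(q(-3*4) + b(-57))) = 1/(√(-3*4 + 1/((-57)*(16 - 57)))) = 1/(√(-12 - 1/57/(-41))) = 1/(√(-12 - 1/57*(-1/41))) = 1/(√(-12 + 1/2337)) = 1/(√(-28043/2337)) = 1/(I*√65536491/2337) = -I*√65536491/28043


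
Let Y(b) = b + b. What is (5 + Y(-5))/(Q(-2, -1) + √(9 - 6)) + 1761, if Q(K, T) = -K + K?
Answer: 1761 - 5*√3/3 ≈ 1758.1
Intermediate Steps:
Y(b) = 2*b
Q(K, T) = 0
(5 + Y(-5))/(Q(-2, -1) + √(9 - 6)) + 1761 = (5 + 2*(-5))/(0 + √(9 - 6)) + 1761 = (5 - 10)/(0 + √3) + 1761 = -5/√3 + 1761 = (√3/3)*(-5) + 1761 = -5*√3/3 + 1761 = 1761 - 5*√3/3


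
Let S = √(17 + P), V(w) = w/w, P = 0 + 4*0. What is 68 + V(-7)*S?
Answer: 68 + √17 ≈ 72.123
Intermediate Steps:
P = 0 (P = 0 + 0 = 0)
V(w) = 1
S = √17 (S = √(17 + 0) = √17 ≈ 4.1231)
68 + V(-7)*S = 68 + 1*√17 = 68 + √17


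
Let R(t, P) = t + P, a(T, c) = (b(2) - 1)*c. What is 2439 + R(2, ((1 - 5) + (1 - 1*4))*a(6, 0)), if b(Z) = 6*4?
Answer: 2441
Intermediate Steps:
b(Z) = 24
a(T, c) = 23*c (a(T, c) = (24 - 1)*c = 23*c)
R(t, P) = P + t
2439 + R(2, ((1 - 5) + (1 - 1*4))*a(6, 0)) = 2439 + (((1 - 5) + (1 - 1*4))*(23*0) + 2) = 2439 + ((-4 + (1 - 4))*0 + 2) = 2439 + ((-4 - 3)*0 + 2) = 2439 + (-7*0 + 2) = 2439 + (0 + 2) = 2439 + 2 = 2441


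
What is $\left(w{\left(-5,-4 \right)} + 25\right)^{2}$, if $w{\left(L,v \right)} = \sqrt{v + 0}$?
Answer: $621 + 100 i \approx 621.0 + 100.0 i$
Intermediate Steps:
$w{\left(L,v \right)} = \sqrt{v}$
$\left(w{\left(-5,-4 \right)} + 25\right)^{2} = \left(\sqrt{-4} + 25\right)^{2} = \left(2 i + 25\right)^{2} = \left(25 + 2 i\right)^{2}$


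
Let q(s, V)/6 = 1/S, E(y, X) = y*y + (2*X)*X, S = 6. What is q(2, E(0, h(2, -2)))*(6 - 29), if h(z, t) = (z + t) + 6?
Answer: -23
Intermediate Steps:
h(z, t) = 6 + t + z (h(z, t) = (t + z) + 6 = 6 + t + z)
E(y, X) = y**2 + 2*X**2
q(s, V) = 1 (q(s, V) = 6/6 = 6*(1/6) = 1)
q(2, E(0, h(2, -2)))*(6 - 29) = 1*(6 - 29) = 1*(-23) = -23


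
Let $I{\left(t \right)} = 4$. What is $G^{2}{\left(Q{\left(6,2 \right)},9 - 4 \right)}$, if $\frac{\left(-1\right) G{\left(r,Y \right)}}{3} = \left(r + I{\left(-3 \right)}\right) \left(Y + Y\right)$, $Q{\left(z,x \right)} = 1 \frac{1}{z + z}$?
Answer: $\frac{60025}{4} \approx 15006.0$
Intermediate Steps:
$Q{\left(z,x \right)} = \frac{1}{2 z}$ ($Q{\left(z,x \right)} = 1 \frac{1}{2 z} = \frac{1}{2 z}$)
$G{\left(r,Y \right)} = - 6 Y \left(4 + r\right)$ ($G{\left(r,Y \right)} = - 3 \left(r + 4\right) \left(Y + Y\right) = - 3 \left(4 + r\right) 2 Y = - 3 \cdot 2 Y \left(4 + r\right) = - 6 Y \left(4 + r\right)$)
$G^{2}{\left(Q{\left(6,2 \right)},9 - 4 \right)} = \left(- 6 \left(9 - 4\right) \left(4 + \frac{1}{2 \cdot 6}\right)\right)^{2} = \left(\left(-6\right) 5 \left(4 + \frac{1}{2} \cdot \frac{1}{6}\right)\right)^{2} = \left(\left(-6\right) 5 \left(4 + \frac{1}{12}\right)\right)^{2} = \left(\left(-6\right) 5 \cdot \frac{49}{12}\right)^{2} = \left(- \frac{245}{2}\right)^{2} = \frac{60025}{4}$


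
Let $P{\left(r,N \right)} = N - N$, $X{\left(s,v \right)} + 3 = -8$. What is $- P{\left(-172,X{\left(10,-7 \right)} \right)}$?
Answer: $0$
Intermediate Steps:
$X{\left(s,v \right)} = -11$ ($X{\left(s,v \right)} = -3 - 8 = -11$)
$P{\left(r,N \right)} = 0$
$- P{\left(-172,X{\left(10,-7 \right)} \right)} = \left(-1\right) 0 = 0$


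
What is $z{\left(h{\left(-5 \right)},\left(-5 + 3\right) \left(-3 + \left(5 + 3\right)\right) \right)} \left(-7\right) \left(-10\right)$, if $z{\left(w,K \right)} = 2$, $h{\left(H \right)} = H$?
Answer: $140$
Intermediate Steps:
$z{\left(h{\left(-5 \right)},\left(-5 + 3\right) \left(-3 + \left(5 + 3\right)\right) \right)} \left(-7\right) \left(-10\right) = 2 \left(-7\right) \left(-10\right) = \left(-14\right) \left(-10\right) = 140$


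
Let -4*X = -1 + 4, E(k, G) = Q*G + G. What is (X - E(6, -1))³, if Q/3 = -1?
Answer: -1331/64 ≈ -20.797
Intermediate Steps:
Q = -3 (Q = 3*(-1) = -3)
E(k, G) = -2*G (E(k, G) = -3*G + G = -2*G)
X = -¾ (X = -(-1 + 4)/4 = -¼*3 = -¾ ≈ -0.75000)
(X - E(6, -1))³ = (-¾ - (-2)*(-1))³ = (-¾ - 1*2)³ = (-¾ - 2)³ = (-11/4)³ = -1331/64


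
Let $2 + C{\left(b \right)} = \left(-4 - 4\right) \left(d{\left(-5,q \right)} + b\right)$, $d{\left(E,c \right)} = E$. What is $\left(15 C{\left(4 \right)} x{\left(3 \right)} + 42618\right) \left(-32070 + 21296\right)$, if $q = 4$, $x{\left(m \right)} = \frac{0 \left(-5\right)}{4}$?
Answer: $-459166332$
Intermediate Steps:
$x{\left(m \right)} = 0$ ($x{\left(m \right)} = 0 \cdot \frac{1}{4} = 0$)
$C{\left(b \right)} = 38 - 8 b$ ($C{\left(b \right)} = -2 + \left(-4 - 4\right) \left(-5 + b\right) = -2 - 8 \left(-5 + b\right) = -2 - \left(-40 + 8 b\right) = 38 - 8 b$)
$\left(15 C{\left(4 \right)} x{\left(3 \right)} + 42618\right) \left(-32070 + 21296\right) = \left(15 \left(38 - 32\right) 0 + 42618\right) \left(-32070 + 21296\right) = \left(15 \left(38 - 32\right) 0 + 42618\right) \left(-10774\right) = \left(15 \cdot 6 \cdot 0 + 42618\right) \left(-10774\right) = \left(90 \cdot 0 + 42618\right) \left(-10774\right) = \left(0 + 42618\right) \left(-10774\right) = 42618 \left(-10774\right) = -459166332$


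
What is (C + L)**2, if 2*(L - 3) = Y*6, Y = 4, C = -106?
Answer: 8281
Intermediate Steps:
L = 15 (L = 3 + (4*6)/2 = 3 + (1/2)*24 = 3 + 12 = 15)
(C + L)**2 = (-106 + 15)**2 = (-91)**2 = 8281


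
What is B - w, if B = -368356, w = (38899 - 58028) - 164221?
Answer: -185006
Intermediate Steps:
w = -183350 (w = -19129 - 164221 = -183350)
B - w = -368356 - 1*(-183350) = -368356 + 183350 = -185006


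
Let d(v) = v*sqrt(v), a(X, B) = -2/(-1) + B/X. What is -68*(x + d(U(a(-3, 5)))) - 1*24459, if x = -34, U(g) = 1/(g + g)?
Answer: -22147 - 51*sqrt(6) ≈ -22272.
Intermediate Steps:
a(X, B) = 2 + B/X (a(X, B) = -2*(-1) + B/X = 2 + B/X)
U(g) = 1/(2*g)
d(v) = v**(3/2)
-68*(x + d(U(a(-3, 5)))) - 1*24459 = -68*(-34 + (1/(2*(2 + 5/(-3))))**(3/2)) - 1*24459 = -68*(-34 + (1/(2*(2 + 5*(-1/3))))**(3/2)) - 24459 = -68*(-34 + (1/(2*(2 - 5/3)))**(3/2)) - 24459 = -68*(-34 + (1/(2*(1/3)))**(3/2)) - 24459 = -68*(-34 + ((1/2)*3)**(3/2)) - 24459 = -68*(-34 + (3/2)**(3/2)) - 24459 = -68*(-34 + 3*sqrt(6)/4) - 24459 = (2312 - 51*sqrt(6)) - 24459 = -22147 - 51*sqrt(6)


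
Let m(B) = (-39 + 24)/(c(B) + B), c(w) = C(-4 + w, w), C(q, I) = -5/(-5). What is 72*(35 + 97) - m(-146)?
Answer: 275613/29 ≈ 9503.9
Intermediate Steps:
C(q, I) = 1 (C(q, I) = -5*(-1/5) = 1)
c(w) = 1
m(B) = -15/(1 + B) (m(B) = (-39 + 24)/(1 + B) = -15/(1 + B))
72*(35 + 97) - m(-146) = 72*(35 + 97) - (-15)/(1 - 146) = 72*132 - (-15)/(-145) = 9504 - (-15)*(-1)/145 = 9504 - 1*3/29 = 9504 - 3/29 = 275613/29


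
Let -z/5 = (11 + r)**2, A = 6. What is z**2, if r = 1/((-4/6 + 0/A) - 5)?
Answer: 28655718400/83521 ≈ 3.4310e+5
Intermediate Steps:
r = -3/17 (r = 1/((-4/6 + 0/6) - 5) = 1/((-4*1/6 + 0*(1/6)) - 5) = 1/((-2/3 + 0) - 5) = 1/(-2/3 - 5) = 1/(-17/3) = -3/17 ≈ -0.17647)
z = -169280/289 (z = -5*(11 - 3/17)**2 = -5*(184/17)**2 = -5*33856/289 = -169280/289 ≈ -585.74)
z**2 = (-169280/289)**2 = 28655718400/83521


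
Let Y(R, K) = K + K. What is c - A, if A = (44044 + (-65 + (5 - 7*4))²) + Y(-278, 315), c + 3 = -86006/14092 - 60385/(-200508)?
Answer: -37033752111371/706389684 ≈ -52427.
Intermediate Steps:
c = -6217655459/706389684 (c = -3 + (-86006/14092 - 60385/(-200508)) = -3 + (-86006*1/14092 - 60385*(-1/200508)) = -3 + (-43003/7046 + 60385/200508) = -3 - 4098486407/706389684 = -6217655459/706389684 ≈ -8.8020)
Y(R, K) = 2*K
A = 52418 (A = (44044 + (-65 + (5 - 7*4))²) + 2*315 = (44044 + (-65 + (5 - 28))²) + 630 = (44044 + (-65 - 23)²) + 630 = (44044 + (-88)²) + 630 = (44044 + 7744) + 630 = 51788 + 630 = 52418)
c - A = -6217655459/706389684 - 1*52418 = -6217655459/706389684 - 52418 = -37033752111371/706389684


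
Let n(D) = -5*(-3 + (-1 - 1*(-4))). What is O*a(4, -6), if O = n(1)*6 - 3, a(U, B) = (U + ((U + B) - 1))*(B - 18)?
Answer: 72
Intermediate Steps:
n(D) = 0 (n(D) = -5*(-3 + (-1 + 4)) = -5*(-3 + 3) = -5*0 = 0)
a(U, B) = (-18 + B)*(-1 + B + 2*U) (a(U, B) = (U + ((B + U) - 1))*(-18 + B) = (U + (-1 + B + U))*(-18 + B) = (-1 + B + 2*U)*(-18 + B) = (-18 + B)*(-1 + B + 2*U))
O = -3 (O = 0*6 - 3 = 0 - 3 = -3)
O*a(4, -6) = -3*(18 + (-6)² - 36*4 - 19*(-6) + 2*(-6)*4) = -3*(18 + 36 - 144 + 114 - 48) = -3*(-24) = 72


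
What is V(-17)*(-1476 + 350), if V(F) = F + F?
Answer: 38284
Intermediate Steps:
V(F) = 2*F
V(-17)*(-1476 + 350) = (2*(-17))*(-1476 + 350) = -34*(-1126) = 38284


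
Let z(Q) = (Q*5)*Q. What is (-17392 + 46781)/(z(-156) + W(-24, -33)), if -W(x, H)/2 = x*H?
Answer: 29389/120096 ≈ 0.24471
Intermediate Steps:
W(x, H) = -2*H*x (W(x, H) = -2*x*H = -2*H*x)
z(Q) = 5*Q² (z(Q) = (5*Q)*Q = 5*Q²)
(-17392 + 46781)/(z(-156) + W(-24, -33)) = (-17392 + 46781)/(5*(-156)² - 2*(-33)*(-24)) = 29389/(5*24336 - 1584) = 29389/(121680 - 1584) = 29389/120096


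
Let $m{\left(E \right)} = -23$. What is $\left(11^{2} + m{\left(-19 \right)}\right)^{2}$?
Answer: $9604$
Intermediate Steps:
$\left(11^{2} + m{\left(-19 \right)}\right)^{2} = \left(11^{2} - 23\right)^{2} = \left(121 - 23\right)^{2} = 98^{2} = 9604$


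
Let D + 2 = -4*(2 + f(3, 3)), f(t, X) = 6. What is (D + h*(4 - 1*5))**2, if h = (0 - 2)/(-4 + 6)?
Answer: 1089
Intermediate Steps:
D = -34 (D = -2 - 4*(2 + 6) = -2 - 4*8 = -2 - 32 = -34)
h = -1 (h = -2/2 = -2*1/2 = -1)
(D + h*(4 - 1*5))**2 = (-34 - (4 - 1*5))**2 = (-34 - (4 - 5))**2 = (-34 - 1*(-1))**2 = (-34 + 1)**2 = (-33)**2 = 1089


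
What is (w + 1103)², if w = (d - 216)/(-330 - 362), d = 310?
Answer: 145611691281/119716 ≈ 1.2163e+6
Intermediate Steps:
w = -47/346 (w = (310 - 216)/(-330 - 362) = 94/(-692) = 94*(-1/692) = -47/346 ≈ -0.13584)
(w + 1103)² = (-47/346 + 1103)² = (381591/346)² = 145611691281/119716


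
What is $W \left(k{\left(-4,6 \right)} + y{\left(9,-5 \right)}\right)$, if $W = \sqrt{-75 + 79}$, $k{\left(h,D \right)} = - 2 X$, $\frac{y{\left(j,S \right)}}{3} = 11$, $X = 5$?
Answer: $46$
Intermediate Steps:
$y{\left(j,S \right)} = 33$ ($y{\left(j,S \right)} = 3 \cdot 11 = 33$)
$k{\left(h,D \right)} = -10$ ($k{\left(h,D \right)} = \left(-2\right) 5 = -10$)
$W = 2$ ($W = \sqrt{4} = 2$)
$W \left(k{\left(-4,6 \right)} + y{\left(9,-5 \right)}\right) = 2 \left(-10 + 33\right) = 2 \cdot 23 = 46$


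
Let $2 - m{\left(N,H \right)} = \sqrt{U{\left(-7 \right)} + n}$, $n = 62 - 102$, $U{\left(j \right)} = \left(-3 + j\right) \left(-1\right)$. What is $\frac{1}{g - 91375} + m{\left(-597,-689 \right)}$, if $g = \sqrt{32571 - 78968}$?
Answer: $\frac{388343783}{194172954} - i \sqrt{30} - \frac{i \sqrt{46397}}{8349437022} \approx 2.0 - 5.4772 i$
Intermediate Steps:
$U{\left(j \right)} = 3 - j$
$n = -40$ ($n = 62 - 102 = -40$)
$g = i \sqrt{46397}$ ($g = \sqrt{-46397} = i \sqrt{46397} \approx 215.4 i$)
$m{\left(N,H \right)} = 2 - i \sqrt{30}$ ($m{\left(N,H \right)} = 2 - \sqrt{\left(3 - -7\right) - 40} = 2 - \sqrt{\left(3 + 7\right) - 40} = 2 - \sqrt{10 - 40} = 2 - \sqrt{-30} = 2 - i \sqrt{30}$)
$\frac{1}{g - 91375} + m{\left(-597,-689 \right)} = \frac{1}{i \sqrt{46397} - 91375} + \left(2 - i \sqrt{30}\right) = \frac{1}{-91375 + i \sqrt{46397}} + \left(2 - i \sqrt{30}\right) = 2 + \frac{1}{-91375 + i \sqrt{46397}} - i \sqrt{30}$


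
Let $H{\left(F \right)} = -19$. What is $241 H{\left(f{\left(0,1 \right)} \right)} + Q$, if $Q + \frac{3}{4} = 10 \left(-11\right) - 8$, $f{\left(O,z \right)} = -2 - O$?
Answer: $- \frac{18791}{4} \approx -4697.8$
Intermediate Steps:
$Q = - \frac{475}{4}$ ($Q = - \frac{3}{4} + \left(10 \left(-11\right) - 8\right) = - \frac{3}{4} - 118 = - \frac{475}{4} \approx -118.75$)
$241 H{\left(f{\left(0,1 \right)} \right)} + Q = 241 \left(-19\right) - \frac{475}{4} = -4579 - \frac{475}{4} = - \frac{18791}{4}$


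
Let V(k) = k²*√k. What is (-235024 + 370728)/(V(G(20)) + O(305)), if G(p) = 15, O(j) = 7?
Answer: -474964/379663 + 15266700*√15/379663 ≈ 154.49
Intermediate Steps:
V(k) = k^(5/2)
(-235024 + 370728)/(V(G(20)) + O(305)) = (-235024 + 370728)/(15^(5/2) + 7) = 135704/(225*√15 + 7) = 135704/(7 + 225*√15)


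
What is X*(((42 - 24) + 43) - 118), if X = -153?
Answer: 8721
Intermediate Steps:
X*(((42 - 24) + 43) - 118) = -153*(((42 - 24) + 43) - 118) = -153*((18 + 43) - 118) = -153*(61 - 118) = -153*(-57) = 8721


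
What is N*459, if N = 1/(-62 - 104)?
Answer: -459/166 ≈ -2.7651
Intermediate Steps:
N = -1/166 (N = 1/(-166) = -1/166 ≈ -0.0060241)
N*459 = -1/166*459 = -459/166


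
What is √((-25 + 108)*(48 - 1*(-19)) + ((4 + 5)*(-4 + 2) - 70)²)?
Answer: √13305 ≈ 115.35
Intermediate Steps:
√((-25 + 108)*(48 - 1*(-19)) + ((4 + 5)*(-4 + 2) - 70)²) = √(83*(48 + 19) + (9*(-2) - 70)²) = √(83*67 + (-18 - 70)²) = √(5561 + (-88)²) = √(5561 + 7744) = √13305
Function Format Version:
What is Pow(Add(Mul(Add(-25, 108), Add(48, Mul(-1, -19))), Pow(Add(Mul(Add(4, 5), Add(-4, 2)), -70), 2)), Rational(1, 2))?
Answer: Pow(13305, Rational(1, 2)) ≈ 115.35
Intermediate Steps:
Pow(Add(Mul(Add(-25, 108), Add(48, Mul(-1, -19))), Pow(Add(Mul(Add(4, 5), Add(-4, 2)), -70), 2)), Rational(1, 2)) = Pow(Add(Mul(83, Add(48, 19)), Pow(Add(Mul(9, -2), -70), 2)), Rational(1, 2)) = Pow(Add(Mul(83, 67), Pow(Add(-18, -70), 2)), Rational(1, 2)) = Pow(Add(5561, Pow(-88, 2)), Rational(1, 2)) = Pow(Add(5561, 7744), Rational(1, 2)) = Pow(13305, Rational(1, 2))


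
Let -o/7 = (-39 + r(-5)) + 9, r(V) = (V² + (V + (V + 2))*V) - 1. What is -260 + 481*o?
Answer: -114738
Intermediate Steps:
r(V) = -1 + V² + V*(2 + 2*V) (r(V) = (V² + (V + (2 + V))*V) - 1 = (V² + (2 + 2*V)*V) - 1 = (V² + V*(2 + 2*V)) - 1 = -1 + V² + V*(2 + 2*V))
o = -238 (o = -7*((-39 + (-1 + 2*(-5) + 3*(-5)²)) + 9) = -7*((-39 + (-1 - 10 + 3*25)) + 9) = -7*((-39 + (-1 - 10 + 75)) + 9) = -7*((-39 + 64) + 9) = -7*(25 + 9) = -7*34 = -238)
-260 + 481*o = -260 + 481*(-238) = -260 - 114478 = -114738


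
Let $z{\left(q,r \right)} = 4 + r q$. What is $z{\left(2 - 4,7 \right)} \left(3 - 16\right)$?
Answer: $130$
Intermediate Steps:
$z{\left(q,r \right)} = 4 + q r$
$z{\left(2 - 4,7 \right)} \left(3 - 16\right) = \left(4 + \left(2 - 4\right) 7\right) \left(3 - 16\right) = \left(4 - 14\right) \left(-13\right) = \left(-10\right) \left(-13\right) = 130$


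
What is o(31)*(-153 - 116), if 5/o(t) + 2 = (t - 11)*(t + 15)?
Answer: -1345/918 ≈ -1.4651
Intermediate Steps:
o(t) = 5/(-2 + (-11 + t)*(15 + t)) (o(t) = 5/(-2 + (t - 11)*(t + 15)) = 5/(-2 + (-11 + t)*(15 + t)))
o(31)*(-153 - 116) = (5/(-167 + 31**2 + 4*31))*(-153 - 116) = (5/(-167 + 961 + 124))*(-269) = (5/918)*(-269) = -1345/918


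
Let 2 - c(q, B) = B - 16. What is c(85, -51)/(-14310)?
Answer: -23/4770 ≈ -0.0048218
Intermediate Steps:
c(q, B) = 18 - B (c(q, B) = 2 - (B - 16) = 2 - (-16 + B) = 2 + (16 - B) = 18 - B)
c(85, -51)/(-14310) = (18 - 1*(-51))/(-14310) = (18 + 51)*(-1/14310) = 69*(-1/14310) = -23/4770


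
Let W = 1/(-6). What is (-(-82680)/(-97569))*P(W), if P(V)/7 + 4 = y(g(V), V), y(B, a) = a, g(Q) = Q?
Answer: 2411500/97569 ≈ 24.716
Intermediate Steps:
W = -1/6 ≈ -0.16667
P(V) = -28 + 7*V
(-(-82680)/(-97569))*P(W) = (-(-82680)/(-97569))*(-28 + 7*(-1/6)) = (-(-82680)*(-1)/97569)*(-28 - 7/6) = -1*27560/32523*(-175/6) = -27560/32523*(-175/6) = 2411500/97569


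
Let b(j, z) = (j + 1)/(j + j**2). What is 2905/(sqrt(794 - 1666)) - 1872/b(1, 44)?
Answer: -1872 - 2905*I*sqrt(218)/436 ≈ -1872.0 - 98.376*I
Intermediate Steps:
b(j, z) = (1 + j)/(j + j**2)
2905/(sqrt(794 - 1666)) - 1872/b(1, 44) = 2905/(sqrt(794 - 1666)) - 1872/(1/1) = 2905/(sqrt(-872)) - 1872/1 = 2905/((2*I*sqrt(218))) - 1872*1 = 2905*(-I*sqrt(218)/436) - 1872 = -2905*I*sqrt(218)/436 - 1872 = -1872 - 2905*I*sqrt(218)/436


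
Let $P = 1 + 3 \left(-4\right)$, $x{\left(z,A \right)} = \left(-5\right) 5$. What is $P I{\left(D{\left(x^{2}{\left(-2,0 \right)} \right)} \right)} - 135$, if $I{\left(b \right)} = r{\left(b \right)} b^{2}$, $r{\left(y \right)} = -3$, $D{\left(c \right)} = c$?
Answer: $12890490$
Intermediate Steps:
$x{\left(z,A \right)} = -25$
$I{\left(b \right)} = - 3 b^{2}$
$P = -11$ ($P = 1 - 12 = -11$)
$P I{\left(D{\left(x^{2}{\left(-2,0 \right)} \right)} \right)} - 135 = - 11 \left(- 3 \left(\left(-25\right)^{2}\right)^{2}\right) - 135 = - 11 \left(- 3 \cdot 625^{2}\right) - 135 = - 11 \left(\left(-3\right) 390625\right) - 135 = \left(-11\right) \left(-1171875\right) - 135 = 12890625 - 135 = 12890490$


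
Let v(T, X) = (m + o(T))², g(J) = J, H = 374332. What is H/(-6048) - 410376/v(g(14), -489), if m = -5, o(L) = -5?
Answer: -22494529/5400 ≈ -4165.7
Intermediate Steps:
v(T, X) = 100 (v(T, X) = (-5 - 5)² = (-10)² = 100)
H/(-6048) - 410376/v(g(14), -489) = 374332/(-6048) - 410376/100 = 374332*(-1/6048) - 410376*1/100 = -13369/216 - 102594/25 = -22494529/5400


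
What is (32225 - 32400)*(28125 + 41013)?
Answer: -12099150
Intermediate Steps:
(32225 - 32400)*(28125 + 41013) = -175*69138 = -12099150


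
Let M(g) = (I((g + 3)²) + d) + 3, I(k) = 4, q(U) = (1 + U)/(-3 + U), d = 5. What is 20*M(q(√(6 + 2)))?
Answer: 240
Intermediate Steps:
q(U) = (1 + U)/(-3 + U)
M(g) = 12 (M(g) = (4 + 5) + 3 = 9 + 3 = 12)
20*M(q(√(6 + 2))) = 20*12 = 240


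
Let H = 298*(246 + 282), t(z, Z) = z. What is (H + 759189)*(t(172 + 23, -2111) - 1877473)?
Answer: -1720587237174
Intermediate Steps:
H = 157344 (H = 298*528 = 157344)
(H + 759189)*(t(172 + 23, -2111) - 1877473) = (157344 + 759189)*((172 + 23) - 1877473) = 916533*(195 - 1877473) = 916533*(-1877278) = -1720587237174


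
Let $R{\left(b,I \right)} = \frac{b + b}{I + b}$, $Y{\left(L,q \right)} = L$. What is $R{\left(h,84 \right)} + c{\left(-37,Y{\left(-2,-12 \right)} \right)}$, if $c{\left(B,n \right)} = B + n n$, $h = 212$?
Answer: $- \frac{1168}{37} \approx -31.568$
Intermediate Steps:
$c{\left(B,n \right)} = B + n^{2}$
$R{\left(b,I \right)} = \frac{2 b}{I + b}$
$R{\left(h,84 \right)} + c{\left(-37,Y{\left(-2,-12 \right)} \right)} = 2 \cdot 212 \frac{1}{84 + 212} - \left(37 - \left(-2\right)^{2}\right) = 2 \cdot 212 \cdot \frac{1}{296} + \left(-37 + 4\right) = 2 \cdot 212 \cdot \frac{1}{296} - 33 = \frac{53}{37} - 33 = - \frac{1168}{37}$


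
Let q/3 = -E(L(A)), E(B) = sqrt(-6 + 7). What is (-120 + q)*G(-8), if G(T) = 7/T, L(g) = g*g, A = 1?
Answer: 861/8 ≈ 107.63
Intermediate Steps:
L(g) = g**2
E(B) = 1 (E(B) = sqrt(1) = 1)
q = -3 (q = 3*(-1*1) = 3*(-1) = -3)
(-120 + q)*G(-8) = (-120 - 3)*(7/(-8)) = -861*(-1)/8 = -123*(-7/8) = 861/8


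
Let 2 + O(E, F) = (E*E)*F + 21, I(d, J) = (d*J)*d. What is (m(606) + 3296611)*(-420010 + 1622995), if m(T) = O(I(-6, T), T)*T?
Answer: 210259544183584710885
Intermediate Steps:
I(d, J) = J*d**2 (I(d, J) = (J*d)*d = J*d**2)
O(E, F) = 19 + F*E**2 (O(E, F) = -2 + ((E*E)*F + 21) = -2 + (E**2*F + 21) = -2 + (F*E**2 + 21) = -2 + (21 + F*E**2) = 19 + F*E**2)
m(T) = T*(19 + 1296*T**3) (m(T) = (19 + T*(T*(-6)**2)**2)*T = (19 + T*(T*36)**2)*T = (19 + T*(36*T)**2)*T = (19 + T*(1296*T**2))*T = (19 + 1296*T**3)*T = T*(19 + 1296*T**3))
(m(606) + 3296611)*(-420010 + 1622995) = (606*(19 + 1296*606**3) + 3296611)*(-420010 + 1622995) = (606*(19 + 1296*222545016) + 3296611)*1202985 = (606*(19 + 288418340736) + 3296611)*1202985 = (606*288418340755 + 3296611)*1202985 = (174781514497530 + 3296611)*1202985 = 174781517794141*1202985 = 210259544183584710885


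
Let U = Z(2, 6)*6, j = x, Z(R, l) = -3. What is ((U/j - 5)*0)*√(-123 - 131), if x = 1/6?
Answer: 0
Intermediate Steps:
x = ⅙ ≈ 0.16667
j = ⅙ ≈ 0.16667
U = -18 (U = -3*6 = -18)
((U/j - 5)*0)*√(-123 - 131) = ((-18/⅙ - 5)*0)*√(-123 - 131) = ((-18*6 - 5)*0)*√(-254) = ((-108 - 5)*0)*(I*√254) = (-113*0)*(I*√254) = 0*(I*√254) = 0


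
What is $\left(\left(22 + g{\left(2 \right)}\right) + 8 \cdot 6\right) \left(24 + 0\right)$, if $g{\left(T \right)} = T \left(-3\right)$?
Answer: $1536$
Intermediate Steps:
$g{\left(T \right)} = - 3 T$
$\left(\left(22 + g{\left(2 \right)}\right) + 8 \cdot 6\right) \left(24 + 0\right) = \left(\left(22 - 6\right) + 8 \cdot 6\right) \left(24 + 0\right) = \left(\left(22 - 6\right) + 48\right) 24 = \left(16 + 48\right) 24 = 64 \cdot 24 = 1536$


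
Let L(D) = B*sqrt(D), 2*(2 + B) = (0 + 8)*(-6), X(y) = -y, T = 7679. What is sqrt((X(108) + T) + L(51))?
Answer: sqrt(7571 - 26*sqrt(51)) ≈ 85.938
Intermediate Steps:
B = -26 (B = -2 + ((0 + 8)*(-6))/2 = -2 + (8*(-6))/2 = -2 + (1/2)*(-48) = -2 - 24 = -26)
L(D) = -26*sqrt(D)
sqrt((X(108) + T) + L(51)) = sqrt((-1*108 + 7679) - 26*sqrt(51)) = sqrt((-108 + 7679) - 26*sqrt(51)) = sqrt(7571 - 26*sqrt(51))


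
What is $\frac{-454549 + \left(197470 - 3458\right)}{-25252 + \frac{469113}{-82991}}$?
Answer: $\frac{21622226167}{2096157845} \approx 10.315$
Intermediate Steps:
$\frac{-454549 + \left(197470 - 3458\right)}{-25252 + \frac{469113}{-82991}} = \frac{-454549 + 194012}{-25252 + 469113 \left(- \frac{1}{82991}\right)} = - \frac{260537}{-25252 - \frac{469113}{82991}} = - \frac{260537}{- \frac{2096157845}{82991}} = \left(-260537\right) \left(- \frac{82991}{2096157845}\right) = \frac{21622226167}{2096157845}$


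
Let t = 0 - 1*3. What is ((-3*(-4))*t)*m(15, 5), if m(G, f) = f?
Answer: -180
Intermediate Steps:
t = -3 (t = 0 - 3 = -3)
((-3*(-4))*t)*m(15, 5) = (-3*(-4)*(-3))*5 = (12*(-3))*5 = -36*5 = -180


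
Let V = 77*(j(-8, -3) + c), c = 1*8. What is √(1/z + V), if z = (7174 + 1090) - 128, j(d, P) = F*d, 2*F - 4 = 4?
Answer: I*√3397983902/1356 ≈ 42.988*I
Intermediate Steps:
F = 4 (F = 2 + (½)*4 = 2 + 2 = 4)
c = 8
j(d, P) = 4*d
z = 8136 (z = 8264 - 128 = 8136)
V = -1848 (V = 77*(4*(-8) + 8) = 77*(-32 + 8) = 77*(-24) = -1848)
√(1/z + V) = √(1/8136 - 1848) = √(-15035327/8136) = I*√3397983902/1356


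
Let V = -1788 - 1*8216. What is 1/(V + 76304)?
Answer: 1/66300 ≈ 1.5083e-5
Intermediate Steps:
V = -10004 (V = -1788 - 8216 = -10004)
1/(V + 76304) = 1/(-10004 + 76304) = 1/66300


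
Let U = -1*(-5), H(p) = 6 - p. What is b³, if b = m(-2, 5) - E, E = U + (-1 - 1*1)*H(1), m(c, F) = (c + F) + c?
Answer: 216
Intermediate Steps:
U = 5
m(c, F) = F + 2*c (m(c, F) = (F + c) + c = F + 2*c)
E = -5 (E = 5 + (-1 - 1*1)*(6 - 1*1) = 5 + (-1 - 1)*(6 - 1) = 5 - 2*5 = 5 - 10 = -5)
b = 6 (b = (5 + 2*(-2)) - 1*(-5) = (5 - 4) + 5 = 1 + 5 = 6)
b³ = 6³ = 216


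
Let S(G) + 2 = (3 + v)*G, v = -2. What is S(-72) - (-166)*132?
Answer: 21838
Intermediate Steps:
S(G) = -2 + G (S(G) = -2 + (3 - 2)*G = -2 + 1*G = -2 + G)
S(-72) - (-166)*132 = (-2 - 72) - (-166)*132 = -74 - 1*(-21912) = -74 + 21912 = 21838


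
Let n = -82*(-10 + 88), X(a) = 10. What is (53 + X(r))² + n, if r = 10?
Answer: -2427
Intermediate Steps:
n = -6396 (n = -82*78 = -6396)
(53 + X(r))² + n = (53 + 10)² - 6396 = 63² - 6396 = 3969 - 6396 = -2427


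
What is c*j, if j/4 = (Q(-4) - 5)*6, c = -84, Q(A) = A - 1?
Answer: 20160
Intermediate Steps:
Q(A) = -1 + A
j = -240 (j = 4*(((-1 - 4) - 5)*6) = 4*((-5 - 5)*6) = 4*(-10*6) = 4*(-60) = -240)
c*j = -84*(-240) = 20160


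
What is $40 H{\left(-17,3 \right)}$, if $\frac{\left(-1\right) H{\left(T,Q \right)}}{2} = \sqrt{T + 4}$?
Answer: $- 80 i \sqrt{13} \approx - 288.44 i$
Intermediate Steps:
$H{\left(T,Q \right)} = - 2 \sqrt{4 + T}$ ($H{\left(T,Q \right)} = - 2 \sqrt{T + 4} = - 2 \sqrt{4 + T}$)
$40 H{\left(-17,3 \right)} = 40 \left(- 2 \sqrt{4 - 17}\right) = 40 \left(- 2 \sqrt{-13}\right) = 40 \left(- 2 i \sqrt{13}\right) = - 80 i \sqrt{13}$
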